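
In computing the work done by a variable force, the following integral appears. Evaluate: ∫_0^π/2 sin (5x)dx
Antiderivative: -cos(5x)/5
Evaluate at bounds: [-cos(5·π/2)/5] - [-cos(5·0)/5]
= (-(0)+(1))/5 = 1/5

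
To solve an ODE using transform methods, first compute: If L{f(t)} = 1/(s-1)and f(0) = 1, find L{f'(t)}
L{f'(t)} = s·F(s) - f(0) = s/(s-1)-1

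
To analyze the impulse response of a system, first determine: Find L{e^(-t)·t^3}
First shifting: L{e^(at)f(t)} = F(s-a)
L{t^3} = 6/s^4
Shift s → s + 1: 6/(s + 1)^4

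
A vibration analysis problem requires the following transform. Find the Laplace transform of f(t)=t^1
L{t^n} = n!/s^(n+1)
L{t^1} = 1!/s^2 = 1/s^2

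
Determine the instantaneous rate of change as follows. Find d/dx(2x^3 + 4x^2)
Power rule: d/dx(ax^n)=n·a·x^(n-1)
Term by term: 6·x^2+8·x

Answer: 6x^2+8x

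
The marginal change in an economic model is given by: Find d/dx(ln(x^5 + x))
Chain rule: d/dx[ln(u)]=u'/u where u=x^5 + x
u'=5x^4 + 1

Answer: (5x^4 + 1)/(x^5 + x)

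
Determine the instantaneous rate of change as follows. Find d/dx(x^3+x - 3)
Power rule: d/dx(ax^n) = n·a·x^(n-1)
Term by term: 3·x^2 + 1

Answer: 3x^2 + 1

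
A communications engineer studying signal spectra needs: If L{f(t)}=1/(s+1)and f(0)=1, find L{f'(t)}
L{f'(t)}=s·F(s) - f(0)=s/(s+1)-1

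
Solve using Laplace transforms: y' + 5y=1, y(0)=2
Take L of both sides: sY(s)-2+5Y(s)=1/s
Y(s)(s+5)=1/s+2
Y(s)=1/(s(s+5))+2/(s+5)
Partial fractions: 1/(s(s+5))=(1/5)/s - (1/5)/(s+5)
So Y(s)=(1/5)/s+(9/5)/(s+5)
Inverse transform (L^(-1){1/s}=1, L^(-1){1/(s+5)}=e^(-5t)):

Answer: y(t)=1/5+(9/5)·e^(-5t)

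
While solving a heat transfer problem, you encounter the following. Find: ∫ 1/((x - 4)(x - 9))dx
Partial fractions: 1/((x-4)(x-9)) = A/(x-4)+B/(x-9)
A = -1/5, B = 1/5
∫ [-1/5· 1/(x-4)+1/5· 1/(x-9)] dx
= (1/5)[ln|x-9| - ln|x-4|]+C

Answer: (1/5)·ln|(x-9)/(x-4)|+C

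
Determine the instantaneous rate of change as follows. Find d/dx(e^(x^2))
Chain rule: d/dx[e^u]=e^u · u' where u=x^2
u'=2x

Answer: 2x·e^(x^2)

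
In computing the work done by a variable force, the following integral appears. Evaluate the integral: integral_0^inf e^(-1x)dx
integral_0^inf e^(-1x) dx=[-1/1*e^(-1x)]_0^inf
=0 - (-1/1)=1/1

Answer: 1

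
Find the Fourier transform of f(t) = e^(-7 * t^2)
The Fourier transform of a Gaussian e^(-a * t^2) is sqrt(pi/a) * e^(-omega^2/(4a)).
With a=7: F(omega)=sqrt(pi/7) * e^(-omega^2/28)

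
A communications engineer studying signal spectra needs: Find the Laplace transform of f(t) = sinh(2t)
L{sinh(at)}=a/(s²-a²)
L{sinh(2t)}=2/(s²-4)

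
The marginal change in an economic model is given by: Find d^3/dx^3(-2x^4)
Apply power rule 3 times:
d^1: -8x^3
d^2: -24x^2
d^3: -48x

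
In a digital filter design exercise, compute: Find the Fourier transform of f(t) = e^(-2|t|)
Using the standard pair: F{e^(-a|t|)}=2a/(a^2+omega^2)
With a=2: F(omega)=4/(4+omega^2)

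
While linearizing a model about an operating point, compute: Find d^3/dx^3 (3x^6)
Apply power rule 3 times:
d^1: 18x^5
d^2: 90x^4
d^3: 360x^3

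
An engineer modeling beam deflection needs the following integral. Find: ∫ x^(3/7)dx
Power rule: ∫ x^(3/7) dx=x^(10/7)/(10/7) + C

Answer: (7/10)·x^(10/7) + C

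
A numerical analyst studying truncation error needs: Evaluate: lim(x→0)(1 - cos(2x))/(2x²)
Using 1-cos(u) ≈ u²/2 for small u:
(1-cos(2x)) ≈ (2x)²/2=4x²/2
So limit=4/(2·2)=1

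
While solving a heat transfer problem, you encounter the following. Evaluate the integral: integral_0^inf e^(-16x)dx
integral_0^inf e^(-16x) dx = [-1/16*e^(-16x)]_0^inf
= 0 - (-1/16) = 1/16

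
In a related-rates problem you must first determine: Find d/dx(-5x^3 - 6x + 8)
Power rule: d/dx(ax^n) = n·a·x^(n-1)
Term by term: -15·x^2 - 6

Answer: -15x^2 - 6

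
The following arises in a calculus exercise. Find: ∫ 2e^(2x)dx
Since d/dx[e^(2x)] = 2e^(2x), we get 1 e^(2x)+C

Answer: e^(2x)+C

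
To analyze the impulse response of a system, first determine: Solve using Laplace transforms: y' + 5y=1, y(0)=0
Take L of both sides: sY(s) - 0 + 5Y(s)=1/s
Y(s)(s + 5)=1/s + 0
Y(s)=1/(s(s + 5)) + 0/(s + 5)
Partial fractions: 1/(s(s + 5))=(1/5)/s - (1/5)/(s + 5)
So Y(s)=(1/5)/s - (1/5)/(s + 5)
Inverse transform (L^(-1){1/s}=1, L^(-1){1/(s + 5)}=e^(-5t)):

Answer: y(t)=1/5 - (1/5)·e^(-5t)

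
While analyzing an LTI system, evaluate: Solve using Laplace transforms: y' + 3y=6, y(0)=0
Take L of both sides: sY(s) - 0 + 3Y(s)=6/s
Y(s)(s + 3)=6/s + 0
Y(s)=6/(s(s + 3)) + 0/(s + 3)
Partial fractions: 6/(s(s + 3))=2/s - 2/(s + 3)
So Y(s)=2/s - 2/(s + 3)
Inverse transform (L^(-1){1/s}=1, L^(-1){1/(s + 3)}=e^(-3t)):

Answer: y(t)=2 - 2·e^(-3t)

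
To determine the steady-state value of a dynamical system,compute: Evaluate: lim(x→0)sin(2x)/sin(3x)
sin(u) ≈ u for small u:
sin(2x)/sin(3x) ≈ 2x/(3x) = 2/3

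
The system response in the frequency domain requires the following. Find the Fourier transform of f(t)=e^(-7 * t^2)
The Fourier transform of a Gaussian e^(-a * t^2) is sqrt(pi/a) * e^(-omega^2/(4a)).
With a=7: F(omega)=sqrt(pi/7) * e^(-omega^2/28)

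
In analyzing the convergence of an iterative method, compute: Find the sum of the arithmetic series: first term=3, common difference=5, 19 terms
Last term: a_n = 3 + (19 - 1)·5 = 93
Sum = n(a_1 + a_n)/2 = 19(3 + 93)/2 = 912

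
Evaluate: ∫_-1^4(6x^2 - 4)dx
Step 1: Find antiderivative F(x) = 2x^3 - 4x
Step 2: F(4) - F(-1) = 112 - (2) = 110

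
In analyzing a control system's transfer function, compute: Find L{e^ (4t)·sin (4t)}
First shifting: L{e^(at)f(t)} = F(s-a)
L{sin(4t)} = 4/(s²+16)
Shift: 4/((s-4)²+16)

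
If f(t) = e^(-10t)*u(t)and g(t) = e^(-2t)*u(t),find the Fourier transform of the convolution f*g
By the convolution theorem: F{f*g} = F(omega)*G(omega)
F(omega) = 1/(10+j*omega), G(omega) = 1/(2+j*omega)
F{f*g} = 1/((10+j*omega)(2+j*omega))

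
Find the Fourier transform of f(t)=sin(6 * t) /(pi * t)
sin(W*t)/(pi*t)=(W/pi)*sinc(W*t/pi) is the impulse response of the ideal low-pass filter with cutoff W (here W=6).
Its Fourier transform is a rectangular function:
F(omega)=1 for |omega| < 6, 0 otherwise

Answer: rect(omega/12) [i.e., 1 for |omega| < 6, 0 otherwise]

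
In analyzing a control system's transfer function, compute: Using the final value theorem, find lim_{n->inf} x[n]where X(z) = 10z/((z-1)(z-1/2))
Final value theorem: lim x[n] = lim_{z->1} (z-1) * X(z)
(z-1) * X(z) = 10z/(z-1/2)
As z->1: 10/(1-1/2) = 10/(1/2) = 20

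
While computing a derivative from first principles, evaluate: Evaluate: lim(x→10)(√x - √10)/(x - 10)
Multiply by conjugate (√x+√10)/(√x+√10):
=(x - 10)/((x - 10)(√x+√10))=1/(√x+√10)
As x → 10: 1/(2√10)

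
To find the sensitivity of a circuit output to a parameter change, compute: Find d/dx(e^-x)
Chain rule: d/dx[e^u]=e^u · u' where u=-x
u'=-1

Answer: -1·e^-x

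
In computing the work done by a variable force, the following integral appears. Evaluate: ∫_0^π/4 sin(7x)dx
Antiderivative: -cos(7x)/7
Evaluate at bounds: [-cos(7·π/4)/7] - [-cos(7·0)/7]
= (-(√2/2)+(1))/7 = 1/7 - √2/14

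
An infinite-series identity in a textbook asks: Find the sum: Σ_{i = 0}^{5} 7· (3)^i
Geometric series: S=a(1 - r^n)/(1 - r)
a=7, r=3, n=6
S=7(1-729)/-2=2548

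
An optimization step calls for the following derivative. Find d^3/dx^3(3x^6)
Apply power rule 3 times:
d^1: 18x^5
d^2: 90x^4
d^3: 360x^3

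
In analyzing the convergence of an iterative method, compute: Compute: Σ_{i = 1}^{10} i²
Using formula: Σ i^2=n(n + 1)(2n + 1)/6=10·11·21/6=385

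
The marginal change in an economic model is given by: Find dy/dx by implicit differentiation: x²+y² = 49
Differentiate both sides: 2x + 2y·(dy/dx)=0
Solve: dy/dx=-2x/(2y)=-x/y

Answer: dy/dx=-x/y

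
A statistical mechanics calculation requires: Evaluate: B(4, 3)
B(x,y)=Γ(x)Γ(y)/Γ(x+y)=(x-1)!(y-1)!/(x+y-1)!
B(4,3)=3!·2!/6!=1/60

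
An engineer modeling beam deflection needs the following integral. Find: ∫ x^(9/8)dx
Power rule: ∫ x^(9/8) dx=x^(17/8)/(17/8) + C

Answer: (8/17)·x^(17/8) + C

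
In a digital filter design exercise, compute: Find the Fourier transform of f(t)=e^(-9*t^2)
The Fourier transform of a Gaussian e^(-a*t^2) is sqrt(pi/a)*e^(-omega^2/(4a)).
With a = 9: F(omega) = sqrt(pi)/3*e^(-omega^2/36)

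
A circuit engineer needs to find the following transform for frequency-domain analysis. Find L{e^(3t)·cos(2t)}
First shifting: L{e^(at)f(t)}=F(s-a)
L{cos(2t)}=s/(s²+4)
Shift: (s-3)/((s-3)²+4)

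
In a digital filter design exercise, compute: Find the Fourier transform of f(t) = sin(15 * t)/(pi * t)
sin(W*t)/(pi*t) = (W/pi)*sinc(W*t/pi) is the impulse response of the ideal low-pass filter with cutoff W (here W = 15).
Its Fourier transform is a rectangular function:
F(omega) = 1 for |omega| < 15, 0 otherwise

Answer: rect(omega/30) [i.e., 1 for |omega| < 15, 0 otherwise]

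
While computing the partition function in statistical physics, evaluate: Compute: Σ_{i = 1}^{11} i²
Using formula: Σ i^2 = n(n+1)(2n+1)/6 = 11·12·23/6 = 506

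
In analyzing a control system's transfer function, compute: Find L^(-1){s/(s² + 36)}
L^(-1){s/(s² + w²)}=cos(wt)
Here w=6

Answer: cos(6t)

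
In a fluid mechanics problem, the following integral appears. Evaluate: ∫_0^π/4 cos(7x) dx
Antiderivative: sin(7x)/7
Evaluate at bounds: [sin(7·π/4)/7] - [sin(7·0)/7]
= ((-√2/2) - (0))/7 = -√2/14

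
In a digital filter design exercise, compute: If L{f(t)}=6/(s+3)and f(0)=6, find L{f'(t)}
L{f'(t)} = s·F(s) - f(0) = 6s/(s+3)-6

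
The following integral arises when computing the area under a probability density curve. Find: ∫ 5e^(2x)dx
Since d/dx[e^(2x)]=2e^(2x), we get 5/2 e^(2x) + C

Answer: (5/2)e^(2x) + C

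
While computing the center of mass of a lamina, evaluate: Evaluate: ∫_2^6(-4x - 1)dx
Step 1: Find antiderivative F(x) = -2x^2 - x
Step 2: F(6) - F(2) = -78 - (-10) = -68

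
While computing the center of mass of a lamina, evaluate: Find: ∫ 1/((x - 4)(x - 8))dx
Partial fractions: 1/((x-4)(x-8))=A/(x-4)+B/(x-8)
A=-1/4, B=1/4
∫ [-1/4· 1/(x-4)+1/4· 1/(x-8)] dx
=(1/4)[ln|x-8| - ln|x-4|]+C

Answer: (1/4)·ln|(x-8)/(x-4)|+C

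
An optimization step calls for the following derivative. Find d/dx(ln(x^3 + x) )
Chain rule: d/dx[ln(u)]=u'/u where u=x^3+x
u'=3x^2+1

Answer: (3x^2+1)/(x^3+x)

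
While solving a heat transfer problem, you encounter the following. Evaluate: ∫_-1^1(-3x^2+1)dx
Step 1: Find antiderivative F(x) = -x^3 + x
Step 2: F(1) - F(-1) = 0 - (0) = 0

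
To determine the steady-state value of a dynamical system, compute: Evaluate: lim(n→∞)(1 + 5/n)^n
This is the definition of e^5: lim(1+5/n)^n=e^5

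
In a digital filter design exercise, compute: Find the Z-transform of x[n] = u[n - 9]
Using the time-shift property: Z{u[n-9]}=z^(-9)*z/(z-1)
=z^(-8)/(z-1)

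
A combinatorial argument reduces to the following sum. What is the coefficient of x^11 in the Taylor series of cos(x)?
cos(x) has only even powers. Coefficient of x^11 = 0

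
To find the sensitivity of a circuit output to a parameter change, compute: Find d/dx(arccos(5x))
d/dx[arccos(u)]=-u'/√(1-u²), u=5x, u'=5

Answer: -5/√(1 - 25x²)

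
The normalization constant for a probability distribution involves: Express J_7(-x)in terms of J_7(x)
For integer n: J_n(-x) = (-1)^n J_n(x)
With n = 7: J_7(-x) = (-1)^7 J_7(x) = -J_7(x)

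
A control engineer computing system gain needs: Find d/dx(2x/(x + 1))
Quotient rule: (f/g)' = (f'g - fg')/g²
f = 2x, f' = 2
g = x+1, g' = 1

Answer: (2·(x+1)-2x)/(x+1)²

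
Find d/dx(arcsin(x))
d/dx[arcsin(u)]=u'/√(1-u²), u=x, u'=1

Answer: 1/√(1-x²)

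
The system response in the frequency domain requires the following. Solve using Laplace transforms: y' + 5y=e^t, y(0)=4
Take L: sY - 4 + 5Y = 1/(s-1)
Y(s + 5) = 1/(s-1) + 4
Y = 1/((s-1)(s + 5)) + 4/(s + 5)
Partial fractions: 1/((s-1)(s + 5)) = (1/6)/(s-1) - (1/6)/(s + 5)
So Y = (1/6)/(s-1) + (23/6)/(s + 5)
Inverse Laplace transform (L^(-1){1/(s-1)} = e^t, L^(-1){1/(s + 5)} = e^(-5t)):

Answer: y(t) = (1/6)·e^t + (23/6)·e^(-5t)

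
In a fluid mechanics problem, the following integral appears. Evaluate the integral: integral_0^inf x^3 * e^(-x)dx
This is a Gamma integral. Substitute u = 1x:
integral_0^inf x^3 * e^(-x) dx = (1/1^4) integral_0^inf u^3 * e^(-u) du
= Gamma(4)/1^4 = 3!/1^4 = 6/1

Answer: 6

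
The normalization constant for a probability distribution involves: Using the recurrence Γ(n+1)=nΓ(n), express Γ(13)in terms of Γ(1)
Γ(13) = 12Γ(12) = 12·11Γ(11) = ... = 12!·Γ(1) = 479001600·Γ(1)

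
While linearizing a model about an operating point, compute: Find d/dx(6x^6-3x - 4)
Power rule: d/dx(ax^n)=n·a·x^(n-1)
Term by term: 36·x^5-3

Answer: 36x^5-3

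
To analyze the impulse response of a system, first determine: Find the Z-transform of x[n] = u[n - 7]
Using the time-shift property: Z{u[n-7]}=z^(-7) * z/(z-1)
=z^(-6)/(z-1)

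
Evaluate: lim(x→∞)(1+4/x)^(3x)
Rewrite as [(1+4/x)^x]^3.
lim(1+4/x)^x=e^4, so limit=(e^4)^3=e^12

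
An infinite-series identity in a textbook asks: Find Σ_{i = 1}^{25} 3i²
= 3·n(n+1)(2n+1)/6 = 3·25·26·51/6 = 16575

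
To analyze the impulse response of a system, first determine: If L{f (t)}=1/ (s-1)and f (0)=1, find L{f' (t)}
L{f'(t)}=s·F(s) - f(0)=s/(s-1)-1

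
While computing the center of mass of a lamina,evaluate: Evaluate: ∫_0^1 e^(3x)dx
Antiderivative: (1/3)e^(3x)
Evaluate: (1/3)(e^3 - 1)

Answer: (e^3 - 1)/3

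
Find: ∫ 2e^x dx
Since d/dx[e^x]=+ e^x, we get 2e^x + C

Answer: 2e^x + C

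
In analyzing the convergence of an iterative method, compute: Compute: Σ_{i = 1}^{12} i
Using formula: Σ i^1 = n(n + 1)/2 = 12·13/2 = 78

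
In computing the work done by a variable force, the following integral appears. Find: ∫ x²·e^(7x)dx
Integration by parts twice:
First: u = x², dv = e^(7x) dx => x²e^(7x)/7 - (2/7)∫ xe^(7x) dx
Second (∫ xe^(7x) dx): xe^(7x)/7 - e^(7x)/49
Combining: e^(7x)(x²/7 - 2x/49 + 2/343) + C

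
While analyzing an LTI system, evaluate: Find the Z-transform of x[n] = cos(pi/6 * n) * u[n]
Z{cos(w0 * n) * u[n]} = z(z - cos(w0))/(z^2-2z * cos(w0)+1)
With w0 = pi/6: X(z) = z(z - cos(pi/6))/(z^2-2z * cos(pi/6)+1)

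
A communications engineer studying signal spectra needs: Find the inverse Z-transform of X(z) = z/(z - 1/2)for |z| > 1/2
Standard pair: z/(z-a) <-> a^n*u[n] for causal signals
With a=1/2: x[n]=(1/2)^n*u[n]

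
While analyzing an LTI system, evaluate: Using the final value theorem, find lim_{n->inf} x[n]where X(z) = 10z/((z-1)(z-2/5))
Final value theorem: lim x[n]=lim_{z->1} (z-1)*X(z)
(z-1)*X(z)=10z/(z-2/5)
As z->1: 10/(1 - 2/5)=10/(3/5)=50/3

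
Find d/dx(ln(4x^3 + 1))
Chain rule: d/dx[ln(u)]=u'/u where u=4x^3 + 1
u'=12x^2

Answer: (12x^2)/(4x^3 + 1)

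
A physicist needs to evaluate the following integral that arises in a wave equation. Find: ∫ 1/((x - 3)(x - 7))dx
Partial fractions: 1/((x-3)(x-7)) = A/(x-3)+B/(x-7)
A = -1/4, B = 1/4
∫ [-1/4· 1/(x-3)+1/4· 1/(x-7)] dx
= (1/4)[ln|x-7| - ln|x-3|]+C

Answer: (1/4)·ln|(x-7)/(x-3)|+C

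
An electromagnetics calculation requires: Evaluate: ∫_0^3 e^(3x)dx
Antiderivative: (1/3)e^(3x)
Evaluate: (1/3)(e^9 - 1)

Answer: (e^9 - 1)/3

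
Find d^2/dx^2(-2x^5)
Apply power rule 2 times:
d^1: -10x^4
d^2: -40x^3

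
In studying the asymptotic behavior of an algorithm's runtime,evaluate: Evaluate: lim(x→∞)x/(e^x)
Apply L'Hôpital 1 times (∞/∞ each time):
Eventually get 1!/(e^x) → 0

Answer: 0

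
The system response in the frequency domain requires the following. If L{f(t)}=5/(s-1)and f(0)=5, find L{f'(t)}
L{f'(t)} = s·F(s) - f(0) = 5s/(s-1)-5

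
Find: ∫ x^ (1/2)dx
Power rule: ∫ x^(1/2) dx = x^(3/2)/(3/2) + C

Answer: (2/3)·x^(3/2) + C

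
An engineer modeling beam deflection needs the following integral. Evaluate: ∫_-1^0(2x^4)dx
Step 1: Find antiderivative F(x)=(2/5)x^5
Step 2: F(0) - F(-1)=0 - (-2/5)=2/5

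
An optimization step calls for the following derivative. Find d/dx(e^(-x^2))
Chain rule: d/dx[e^u]=e^u · u' where u=-x^2
u'=-2x

Answer: -2x·e^(-x^2)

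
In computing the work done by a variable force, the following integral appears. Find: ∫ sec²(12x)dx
Since d/dx[tan(12x)]=12sec²(12x), integral=tan(12x)/12+C

Answer: (1/12)tan(12x)+C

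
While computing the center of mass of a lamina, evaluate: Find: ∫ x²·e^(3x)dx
Integration by parts twice:
First: u=x², dv=e^(3x) dx => x²e^(3x)/3 - (2/3)∫ xe^(3x) dx
Second (∫ xe^(3x) dx): xe^(3x)/3 - e^(3x)/9
Combining: e^(3x)(x²/3 - 2x/9 + 2/27) + C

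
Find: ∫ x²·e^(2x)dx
Integration by parts twice:
First: u=x², dv=e^(2x) dx => x²e^(2x)/2 - (2/2)∫ xe^(2x) dx
Second (∫ xe^(2x) dx): xe^(2x)/2 - e^(2x)/4
Combining: e^(2x)(x²/2 - 2x/4 + 2/8) + C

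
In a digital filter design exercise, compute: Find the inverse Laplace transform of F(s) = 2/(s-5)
L^(-1){2/(s-a)} = c·e^(at)
Here a = 5, c = 2

Answer: 2e^(5t)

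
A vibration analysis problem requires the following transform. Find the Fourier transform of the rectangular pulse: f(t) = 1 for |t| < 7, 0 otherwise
F(omega)=integral from -7 to 7 of e^(-j*omega*t) dt
=2*sin(7*omega)/omega=14*sinc(7*omega/pi)

Answer: 2*sin(7*omega)/omega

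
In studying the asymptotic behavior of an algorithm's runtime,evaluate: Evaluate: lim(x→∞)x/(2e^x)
Apply L'Hôpital 1 times (∞/∞ each time):
Eventually get 1!/(2e^x) → 0

Answer: 0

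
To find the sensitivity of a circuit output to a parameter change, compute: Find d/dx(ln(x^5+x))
Chain rule: d/dx[ln(u)] = u'/u where u = x^5+x
u' = 5x^4+1

Answer: (5x^4+1)/(x^5+x)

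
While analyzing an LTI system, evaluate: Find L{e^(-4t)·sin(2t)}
First shifting: L{e^(at)f(t)} = F(s-a)
L{sin(2t)} = 2/(s²+4)
Shift: 2/((s+4)²+4)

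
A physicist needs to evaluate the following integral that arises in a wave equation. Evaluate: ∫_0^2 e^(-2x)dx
Antiderivative: (1/(-2))e^(-2x)
Evaluate: (1/(-2))(e^-4-1)

Answer: (e^-4-1)/(-2)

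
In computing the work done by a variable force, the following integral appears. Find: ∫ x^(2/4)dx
Power rule: ∫ x^(1/2) dx=x^(3/2)/(3/2)+C

Answer: (2/3)·x^(3/2)+C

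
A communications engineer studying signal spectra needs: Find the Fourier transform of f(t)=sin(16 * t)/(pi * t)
sin(W * t)/(pi * t)=(W/pi) * sinc(W * t/pi) is the impulse response of the ideal low-pass filter with cutoff W (here W=16).
Its Fourier transform is a rectangular function:
F(omega)=1 for |omega| < 16, 0 otherwise

Answer: rect(omega/32) [i.e., 1 for |omega| < 16, 0 otherwise]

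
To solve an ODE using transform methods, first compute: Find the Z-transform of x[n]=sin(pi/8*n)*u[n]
Z{sin(w0 * n) * u[n]}=z * sin(w0)/(z^2 - 2z * cos(w0) + 1)
With w0=pi/8: X(z)=z * sin(pi/8)/(z^2 - 2z * cos(pi/8) + 1)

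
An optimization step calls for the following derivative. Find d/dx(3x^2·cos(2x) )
Product rule: (fg)' = f'g + fg'
f = 3x^2, f' = 6x
g = cos(2x), g' = -2·sin(2x)

Answer: 6x·cos(2x) - 6x^2·sin(2x)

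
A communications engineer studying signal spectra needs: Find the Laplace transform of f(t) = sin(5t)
L{sin(wt)}=w/(s² + w²)
L{sin(5t)}=5/(s² + 25)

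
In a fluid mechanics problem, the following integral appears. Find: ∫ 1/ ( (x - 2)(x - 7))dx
Partial fractions: 1/((x-2)(x-7))=A/(x-2) + B/(x-7)
A=-1/5, B=1/5
∫ [-1/5· 1/(x-2) + 1/5· 1/(x-7)] dx
=(1/5)[ln|x-7| - ln|x-2|] + C

Answer: (1/5)·ln|(x-7)/(x-2)| + C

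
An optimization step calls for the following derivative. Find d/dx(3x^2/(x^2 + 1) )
Quotient rule: (f/g)' = (f'g - fg')/g²
f = 3x^2, f' = 6x
g = x^2 + 1, g' = 2x

Answer: (6x·(x^2 + 1) - 6x^3)/(x^2 + 1)²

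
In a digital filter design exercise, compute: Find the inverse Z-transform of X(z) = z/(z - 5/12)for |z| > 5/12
Standard pair: z/(z-a) <-> a^n * u[n] for causal signals
With a = 5/12: x[n] = (5/12)^n * u[n]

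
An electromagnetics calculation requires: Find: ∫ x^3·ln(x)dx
By parts: u=ln(x), dv=x^3 dx
du=1/x dx, v=x^4/4
=x^4·ln(x)/4 - ∫ x^3/4 dx
=x^4·ln(x)/4 - x^4/16+C

Answer: x^4(ln(x)/4-1/16)+C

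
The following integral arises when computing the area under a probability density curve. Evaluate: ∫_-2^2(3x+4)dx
Step 1: Find antiderivative F(x)=(3/2)x^2 + 4x
Step 2: F(2) - F(-2)=14 - (-2)=16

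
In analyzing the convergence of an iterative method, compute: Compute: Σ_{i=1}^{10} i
Using formula: Σ i^1 = n(n + 1)/2 = 10·11/2 = 55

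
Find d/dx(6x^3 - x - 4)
Power rule: d/dx(ax^n) = n·a·x^(n-1)
Term by term: 18·x^2-1

Answer: 18x^2-1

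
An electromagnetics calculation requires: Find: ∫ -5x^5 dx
Using power rule: ∫ -5x^5 dx = -5/6 x^6 + C = (-5/6)x^6 + C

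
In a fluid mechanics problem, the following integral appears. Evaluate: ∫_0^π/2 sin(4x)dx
Antiderivative: -cos(4x)/4
Evaluate at bounds: [-cos(4·π/2)/4] - [-cos(4·0)/4]
= (-(1)+(1))/4 = 0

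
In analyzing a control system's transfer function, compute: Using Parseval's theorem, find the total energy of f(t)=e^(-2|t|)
Parseval's theorem: E=integral |f(t)|^2 dt=(1/2pi) integral |F(omega)|^2 domega
E=integral_{-inf}^{inf} e^(-4|t|) dt=2*integral_0^inf e^(-4t) dt=2/(2*2)=1/2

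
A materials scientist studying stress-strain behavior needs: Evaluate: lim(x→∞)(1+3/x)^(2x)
Rewrite as [(1+3/x)^x]^2.
lim(1+3/x)^x = e^3, so limit = (e^3)^2 = e^6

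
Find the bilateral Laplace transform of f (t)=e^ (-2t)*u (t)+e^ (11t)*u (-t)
For e^(-2t)*u(t): L = 1/(s + 2), Re(s) > -2
For e^(11t)*u(-t): L = -1/(s-11), Re(s) < 11
Combined: F(s) = 1/(s + 2) - 1/(s-11), -2 < Re(s) < 11

Answer: 1/(s + 2) - 1/(s-11), ROC: -2 < Re(s) < 11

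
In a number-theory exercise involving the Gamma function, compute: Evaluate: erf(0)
erf(0) = 0 (error function is odd and erf(0) = 0 by definition)

Answer: 0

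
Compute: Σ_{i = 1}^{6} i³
Using formula: Σ i^3 = [n(n + 1)/2]² = [6·7/2]² = 441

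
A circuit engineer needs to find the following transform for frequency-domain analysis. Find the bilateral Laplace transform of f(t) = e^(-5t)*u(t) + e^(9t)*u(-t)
For e^(-5t) * u(t): L = 1/(s + 5), Re(s) > -5
For e^(9t) * u(-t): L = -1/(s-9), Re(s) < 9
Combined: F(s) = 1/(s + 5) - 1/(s-9), -5 < Re(s) < 9

Answer: 1/(s + 5) - 1/(s-9), ROC: -5 < Re(s) < 9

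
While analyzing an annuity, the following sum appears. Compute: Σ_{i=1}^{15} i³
Using formula: Σ i^3=[n(n + 1)/2]²=[15·16/2]²=14400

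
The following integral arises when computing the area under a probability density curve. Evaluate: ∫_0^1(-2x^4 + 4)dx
Step 1: Find antiderivative F(x)=(-2/5)x^5+4x
Step 2: F(1) - F(0)=18/5 - (0)=18/5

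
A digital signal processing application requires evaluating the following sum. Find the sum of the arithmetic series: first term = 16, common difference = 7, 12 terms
Last term: a_n = 16+(12-1)·7 = 93
Sum = n(a_1+a_n)/2 = 12(16+93)/2 = 654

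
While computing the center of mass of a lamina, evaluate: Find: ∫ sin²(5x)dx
Using identity sin²(u) = (1 - cos(2u))/2:
∫ (1 - cos(10x))/2 dx = x/2 - sin(10x)/20 + C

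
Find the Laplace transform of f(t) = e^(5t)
L{e^(at)}=1/(s-a)
L{e^(5t)}=1/(s-5)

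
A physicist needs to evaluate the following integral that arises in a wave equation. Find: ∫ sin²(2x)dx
Using identity sin²(u) = (1 - cos(2u))/2:
∫ (1 - cos(4x))/2 dx = x/2 - sin(4x)/8 + C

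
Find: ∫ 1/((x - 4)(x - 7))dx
Partial fractions: 1/((x-4)(x-7))=A/(x-4)+B/(x-7)
A=-1/3, B=1/3
∫ [-1/3· 1/(x-4)+1/3· 1/(x-7)] dx
=(1/3)[ln|x-7| - ln|x-4|]+C

Answer: (1/3)·ln|(x-7)/(x-4)|+C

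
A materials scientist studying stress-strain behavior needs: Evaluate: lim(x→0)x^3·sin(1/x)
Squeeze theorem: -|x^3| ≤ x^3·sin(1/x) ≤ |x^3|
Since x^3 → 0 as x → 0, by squeeze theorem the limit is 0

Answer: 0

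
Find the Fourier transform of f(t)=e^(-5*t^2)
The Fourier transform of a Gaussian e^(-a * t^2) is sqrt(pi/a) * e^(-omega^2/(4a)).
With a = 5: F(omega) = sqrt(pi/5) * e^(-omega^2/20)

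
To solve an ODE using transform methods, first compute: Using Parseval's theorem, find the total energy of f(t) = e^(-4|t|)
Parseval's theorem: E = integral |f(t)|^2 dt = (1/2pi) integral |F(omega)|^2 domega
E = integral_{-inf}^{inf} e^(-8|t|) dt = 2*integral_0^inf e^(-8t) dt = 2/(2*4) = 1/4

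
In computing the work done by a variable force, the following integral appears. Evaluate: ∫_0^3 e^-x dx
Antiderivative: -e^-x
Evaluate: -(e^-3 - 1)

Answer: (e^-3 - 1)/(-1)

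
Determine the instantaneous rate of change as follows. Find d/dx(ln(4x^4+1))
Chain rule: d/dx[ln(u)] = u'/u where u = 4x^4 + 1
u' = 16x^3

Answer: (16x^3)/(4x^4 + 1)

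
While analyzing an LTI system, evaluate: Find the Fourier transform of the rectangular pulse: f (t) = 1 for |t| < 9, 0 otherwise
F(omega) = integral from -9 to 9 of e^(-j * omega * t) dt
= 2 * sin(9 * omega)/omega = 18 * sinc(9 * omega/pi)

Answer: 2 * sin(9 * omega)/omega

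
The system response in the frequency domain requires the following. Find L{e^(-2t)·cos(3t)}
First shifting: L{e^(at)f(t)} = F(s-a)
L{cos(3t)} = s/(s²+9)
Shift: (s+2)/((s+2)²+9)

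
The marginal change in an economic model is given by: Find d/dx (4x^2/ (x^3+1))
Quotient rule: (f/g)'=(f'g - fg')/g²
f=4x^2, f'=8x
g=x^3 + 1, g'=3x^2

Answer: (8x·(x^3 + 1) - 12x^4)/(x^3 + 1)²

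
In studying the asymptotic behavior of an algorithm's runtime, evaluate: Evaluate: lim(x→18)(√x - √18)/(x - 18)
Multiply by conjugate (√x+√18)/(√x+√18):
= (x - 18)/((x - 18)(√x+√18)) = 1/(√x+√18)
As x → 18: 1/(2√18)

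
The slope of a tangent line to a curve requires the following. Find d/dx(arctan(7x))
d/dx[arctan(u)] = u'/(1 + u²), u = 7x, u' = 7

Answer: 7/(1 + 49x²)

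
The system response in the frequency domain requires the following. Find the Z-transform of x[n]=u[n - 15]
Using the time-shift property: Z{u[n-15]} = z^(-15)*z/(z-1)
= z^(-14)/(z-1)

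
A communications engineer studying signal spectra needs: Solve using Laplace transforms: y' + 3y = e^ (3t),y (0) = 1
Take L: sY - 1+3Y = 1/(s-3)
Y(s+3) = 1/(s-3)+1
Y = 1/((s-3)(s+3))+1/(s+3)
Partial fractions: 1/((s-3)(s+3)) = (1/6)/(s-3) - (1/6)/(s+3)
So Y = (1/6)/(s-3)+(5/6)/(s+3)
Inverse Laplace transform (L^(-1){1/(s-3)} = e^(3t), L^(-1){1/(s+3)} = e^(-3t)):

Answer: y(t) = (1/6)·e^(3t)+(5/6)·e^(-3t)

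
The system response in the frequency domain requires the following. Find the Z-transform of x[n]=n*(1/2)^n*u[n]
Using the property Z{n * a^n * u[n]} = az/(z-a)^2
With a = 1/2: X(z) = (1/2)z/(z - 1/2)^2, |z| > 1/2

Answer: (1/2)z/(z - 1/2)^2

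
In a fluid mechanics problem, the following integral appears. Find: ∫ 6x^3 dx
Using power rule: ∫ 6x^3 dx = 6/4 x^4+C = (3/2)x^4+C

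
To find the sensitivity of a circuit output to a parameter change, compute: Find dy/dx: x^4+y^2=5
Differentiate: 4x^3 + 2y·(dy/dx) = 0
dy/dx = -4x^3/(2y)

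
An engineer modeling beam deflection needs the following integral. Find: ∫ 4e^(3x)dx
Since d/dx[e^(3x)] = 3e^(3x), we get 4/3 e^(3x) + C

Answer: (4/3)e^(3x) + C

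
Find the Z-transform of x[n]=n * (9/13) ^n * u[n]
Using the property Z{n * a^n * u[n]} = az/(z-a)^2
With a = 9/13: X(z) = (9/13)z/(z - 9/13)^2, |z| > 9/13

Answer: (9/13)z/(z - 9/13)^2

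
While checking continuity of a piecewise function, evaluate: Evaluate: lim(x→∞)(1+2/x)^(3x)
Rewrite as [(1+2/x)^x]^3.
lim(1+2/x)^x = e^2, so limit = (e^2)^3 = e^6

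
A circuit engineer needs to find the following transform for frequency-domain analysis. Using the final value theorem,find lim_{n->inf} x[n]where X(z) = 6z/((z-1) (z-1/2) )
Final value theorem: lim x[n] = lim_{z->1} (z-1) * X(z)
(z-1) * X(z) = 6z/(z-1/2)
As z->1: 6/(1 - 1/2) = 6/(1/2) = 12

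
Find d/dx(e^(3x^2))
Chain rule: d/dx[e^u] = e^u · u' where u = 3x^2
u' = 6x

Answer: 6x·e^(3x^2)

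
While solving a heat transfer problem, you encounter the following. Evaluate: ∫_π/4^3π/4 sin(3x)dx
Antiderivative: -cos(3x)/3
Evaluate at bounds: [-cos(3·3π/4)/3] - [-cos(3·π/4)/3]
= (-(√2/2) + (-√2/2))/3 = -√2/3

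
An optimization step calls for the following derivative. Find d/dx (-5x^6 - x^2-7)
Power rule: d/dx(ax^n)=n·a·x^(n-1)
Term by term: -30·x^5 - 2·x

Answer: -30x^5 - 2x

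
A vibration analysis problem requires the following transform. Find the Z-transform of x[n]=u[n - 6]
Using the time-shift property: Z{u[n-6]}=z^(-6)*z/(z-1)
=z^(-5)/(z-1)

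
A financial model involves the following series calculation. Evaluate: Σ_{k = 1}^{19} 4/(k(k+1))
Partial fractions: 4/(k(k+1)) = 4/k - 4/(k+1)
Telescoping sum: 4(1-1/20) = 4·19/20

Answer: 19/5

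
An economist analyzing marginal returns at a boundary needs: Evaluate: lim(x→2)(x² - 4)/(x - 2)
Factor: (x² - 4) = (x-2)(x+2)
Cancel (x-2): lim(x→2) (x+2) = 4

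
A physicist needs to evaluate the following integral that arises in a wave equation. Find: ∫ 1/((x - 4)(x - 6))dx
Partial fractions: 1/((x-4)(x-6)) = A/(x-4)+B/(x-6)
A = -1/2, B = 1/2
∫ [-1/2· 1/(x-4)+1/2· 1/(x-6)] dx
= (1/2)[ln|x-6| - ln|x-4|]+C

Answer: (1/2)·ln|(x-6)/(x-4)|+C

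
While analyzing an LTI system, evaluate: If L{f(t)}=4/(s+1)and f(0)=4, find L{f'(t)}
L{f'(t)}=s·F(s) - f(0)=4s/(s+1)-4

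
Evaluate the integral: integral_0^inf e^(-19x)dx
integral_0^inf e^(-19x) dx = [-1/19 * e^(-19x)]_0^inf
= 0 - (-1/19) = 1/19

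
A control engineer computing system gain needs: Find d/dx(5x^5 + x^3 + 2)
Power rule: d/dx(ax^n) = n·a·x^(n-1)
Term by term: 25·x^4 + 3·x^2

Answer: 25x^4 + 3x^2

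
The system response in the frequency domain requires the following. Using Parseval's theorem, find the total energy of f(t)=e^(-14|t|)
Parseval's theorem: E = integral |f(t)|^2 dt = (1/2pi) integral |F(omega)|^2 domega
E = integral_{-inf}^{inf} e^(-28|t|) dt = 2 * integral_0^inf e^(-28t) dt = 2/(2 * 14) = 1/14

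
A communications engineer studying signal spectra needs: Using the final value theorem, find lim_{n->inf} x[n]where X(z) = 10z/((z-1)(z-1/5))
Final value theorem: lim x[n] = lim_{z->1} (z-1)*X(z)
(z-1)*X(z) = 10z/(z-1/5)
As z->1: 10/(1 - 1/5) = 10/(4/5) = 25/2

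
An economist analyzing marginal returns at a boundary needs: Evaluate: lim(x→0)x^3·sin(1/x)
Squeeze theorem: -|x^3| ≤ x^3·sin(1/x) ≤ |x^3|
Since x^3 → 0 as x → 0, by squeeze theorem the limit is 0

Answer: 0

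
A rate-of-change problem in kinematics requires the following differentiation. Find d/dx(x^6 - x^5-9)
Power rule: d/dx(ax^n) = n·a·x^(n-1)
Term by term: 6·x^5 - 5·x^4

Answer: 6x^5 - 5x^4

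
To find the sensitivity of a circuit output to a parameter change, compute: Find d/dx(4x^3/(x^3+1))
Quotient rule: (f/g)' = (f'g - fg')/g²
f = 4x^3, f' = 12x^2
g = x^3+1, g' = 3x^2

Answer: (12x^2·(x^3+1)-12x^5)/(x^3+1)²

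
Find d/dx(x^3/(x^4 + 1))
Quotient rule: (f/g)' = (f'g - fg')/g²
f = x^3, f' = 3x^2
g = x^4+1, g' = 4x^3

Answer: (3x^2·(x^4+1)-4x^6)/(x^4+1)²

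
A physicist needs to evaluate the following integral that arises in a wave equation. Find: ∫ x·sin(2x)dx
By parts: u=x, dv=sin(2x) dx
du=dx, v=-cos(2x)/2
=-x·cos(2x)/2 + sin(2x)/2² + C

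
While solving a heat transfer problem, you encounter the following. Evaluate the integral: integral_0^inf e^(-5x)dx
integral_0^inf e^(-5x) dx=[-1/5 * e^(-5x)]_0^inf
=0 - (-1/5)=1/5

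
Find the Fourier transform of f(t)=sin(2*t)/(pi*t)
sin(W * t)/(pi * t)=(W/pi) * sinc(W * t/pi) is the impulse response of the ideal low-pass filter with cutoff W (here W=2).
Its Fourier transform is a rectangular function:
F(omega)=1 for |omega| < 2, 0 otherwise

Answer: rect(omega/4) [i.e., 1 for |omega| < 2, 0 otherwise]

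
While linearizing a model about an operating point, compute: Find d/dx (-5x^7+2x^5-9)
Power rule: d/dx(ax^n)=n·a·x^(n-1)
Term by term: -35·x^6 + 10·x^4

Answer: -35x^6 + 10x^4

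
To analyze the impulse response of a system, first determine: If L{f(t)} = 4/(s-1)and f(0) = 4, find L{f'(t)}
L{f'(t)}=s·F(s) - f(0)=4s/(s-1)-4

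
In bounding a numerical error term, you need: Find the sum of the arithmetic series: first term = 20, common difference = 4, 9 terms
Last term: a_n = 20 + (9 - 1)·4 = 52
Sum = n(a_1 + a_n)/2 = 9(20 + 52)/2 = 324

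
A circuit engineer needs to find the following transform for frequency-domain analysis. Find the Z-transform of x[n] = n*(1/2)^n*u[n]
Using the property Z{n * a^n * u[n]} = az/(z-a)^2
With a = 1/2: X(z) = (1/2)z/(z - 1/2)^2, |z| > 1/2

Answer: (1/2)z/(z - 1/2)^2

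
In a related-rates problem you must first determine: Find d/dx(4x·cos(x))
Product rule: (fg)' = f'g+fg'
f = 4x, f' = 4
g = cos(x), g' = -sin(x)

Answer: 4·cos(x)-4x·sin(x)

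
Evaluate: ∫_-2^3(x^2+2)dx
Step 1: Find antiderivative F(x)=(1/3)x^3 + 2x
Step 2: F(3) - F(-2)=15 - (-20/3)=65/3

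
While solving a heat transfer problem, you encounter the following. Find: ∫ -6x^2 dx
Using power rule: ∫ -6x^2 dx=-6/3 x^3+C=-2x^3+C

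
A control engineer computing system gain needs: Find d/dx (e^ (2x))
Chain rule: d/dx[e^u]=e^u · u' where u=2x
u'=2

Answer: 2·e^(2x)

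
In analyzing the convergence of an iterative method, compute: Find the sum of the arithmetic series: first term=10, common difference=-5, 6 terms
Last term: a_n = 10 + (6 - 1)·-5 = -15
Sum = n(a_1 + a_n)/2 = 6(10 + (-15))/2 = -15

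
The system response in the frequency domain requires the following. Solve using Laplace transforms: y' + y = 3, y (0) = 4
Take L of both sides: sY(s)-4+Y(s)=3/s
Y(s)(s+1)=3/s+4
Y(s)=3/(s(s+1))+4/(s+1)
Partial fractions: 3/(s(s+1))=3/s - 3/(s+1)
So Y(s)=3/s+1/(s+1)
Inverse transform (L^(-1){1/s}=1, L^(-1){1/(s+1)}=e^(-t)):

Answer: y(t)=3+e^(-t)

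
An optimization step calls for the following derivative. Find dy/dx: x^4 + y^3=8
Differentiate: 4x^3 + 3y^2·(dy/dx)=0
dy/dx=-4x^3/(3y^2)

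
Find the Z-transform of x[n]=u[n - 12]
Using the time-shift property: Z{u[n-12]}=z^(-12) * z/(z-1)
=z^(-11)/(z-1)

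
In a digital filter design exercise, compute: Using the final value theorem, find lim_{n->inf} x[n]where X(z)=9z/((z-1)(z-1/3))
Final value theorem: lim x[n] = lim_{z->1} (z-1) * X(z)
(z-1) * X(z) = 9z/(z-1/3)
As z->1: 9/(1 - 1/3) = 9/(2/3) = 27/2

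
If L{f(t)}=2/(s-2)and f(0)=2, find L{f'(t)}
L{f'(t)} = s·F(s) - f(0) = 2s/(s-2) - 2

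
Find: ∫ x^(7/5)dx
Power rule: ∫ x^(7/5) dx = x^(12/5)/(12/5) + C

Answer: (5/12)·x^(12/5) + C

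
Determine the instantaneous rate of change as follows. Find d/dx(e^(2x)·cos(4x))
Product rule: (fg)'=f'g + fg'
f=e^(2x), f'=2·e^(2x)
g=cos(4x), g'=-4·sin(4x)

Answer: 2·e^(2x)·cos(4x) - 4·e^(2x)·sin(4x)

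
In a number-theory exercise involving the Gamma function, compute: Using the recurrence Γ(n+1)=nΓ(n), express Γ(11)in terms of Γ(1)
Γ(11) = 10Γ(10) = 10·9Γ(9) = ... = 10!·Γ(1) = 3628800·Γ(1)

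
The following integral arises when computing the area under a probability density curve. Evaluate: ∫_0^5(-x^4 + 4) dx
Step 1: Find antiderivative F(x)=(-1/5)x^5+4x
Step 2: F(5) - F(0)=-605 - (0)=-605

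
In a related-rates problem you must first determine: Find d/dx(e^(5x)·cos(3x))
Product rule: (fg)' = f'g+fg'
f = e^(5x), f' = 5·e^(5x)
g = cos(3x), g' = -3·sin(3x)

Answer: 5·e^(5x)·cos(3x)-3·e^(5x)·sin(3x)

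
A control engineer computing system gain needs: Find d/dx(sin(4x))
Chain rule: d/dx[sin(u)]=cos(u)·u' where u=4x
u'=4

Answer: 4·cos(4x)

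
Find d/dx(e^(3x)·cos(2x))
Product rule: (fg)' = f'g+fg'
f = e^(3x), f' = 3·e^(3x)
g = cos(2x), g' = -2·sin(2x)

Answer: 3·e^(3x)·cos(2x)-2·e^(3x)·sin(2x)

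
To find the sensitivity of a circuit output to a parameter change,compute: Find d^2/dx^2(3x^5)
Apply power rule 2 times:
d^1: 15x^4
d^2: 60x^3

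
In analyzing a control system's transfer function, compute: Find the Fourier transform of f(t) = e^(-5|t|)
Using the standard pair: F{e^(-a|t|)} = 2a/(a^2 + omega^2)
With a = 5: F(omega) = 10/(25 + omega^2)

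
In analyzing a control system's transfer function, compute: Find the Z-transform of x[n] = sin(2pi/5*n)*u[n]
Z{sin(w0*n)*u[n]}=z*sin(w0)/(z^2 - 2z*cos(w0) + 1)
With w0=2pi/5: X(z)=z*sin(2pi/5)/(z^2 - 2z*cos(2pi/5) + 1)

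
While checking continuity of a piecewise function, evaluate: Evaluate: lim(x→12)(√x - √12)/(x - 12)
Multiply by conjugate (√x + √12)/(√x + √12):
=(x - 12)/((x - 12)(√x + √12))=1/(√x + √12)
As x → 12: 1/(2√12)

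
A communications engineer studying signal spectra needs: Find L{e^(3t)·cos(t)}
First shifting: L{e^(at)f(t)} = F(s-a)
L{cos(t)} = s/(s² + 1)
Shift: (s-3)/((s-3)² + 1)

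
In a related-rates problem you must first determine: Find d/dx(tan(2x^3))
Chain rule: d/dx[tan(u)] = sec²(u)·u' where u = 2x^3
u' = 6x^2

Answer: 6x^2·sec²(2x^3)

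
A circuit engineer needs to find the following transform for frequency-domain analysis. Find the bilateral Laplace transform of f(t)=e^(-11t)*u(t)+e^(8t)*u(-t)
For e^(-11t) * u(t): L=1/(s+11), Re(s) > -11
For e^(8t) * u(-t): L=-1/(s-8), Re(s) < 8
Combined: F(s)=1/(s+11)-1/(s-8), -11 < Re(s) < 8

Answer: 1/(s+11)-1/(s-8), ROC: -11 < Re(s) < 8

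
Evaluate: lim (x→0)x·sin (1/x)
Squeeze theorem: -|x| ≤ x·sin(1/x) ≤ |x|
Since x → 0 as x → 0, by squeeze theorem the limit is 0

Answer: 0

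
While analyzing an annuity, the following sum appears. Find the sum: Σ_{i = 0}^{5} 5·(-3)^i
Geometric series: S = a(1 - r^n)/(1 - r)
a = 5, r = -3, n = 6
S = 5(1 - 729)/4 = -910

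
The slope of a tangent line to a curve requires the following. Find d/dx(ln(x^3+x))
Chain rule: d/dx[ln(u)] = u'/u where u = x^3+x
u' = 3x^2+1

Answer: (3x^2+1)/(x^3+x)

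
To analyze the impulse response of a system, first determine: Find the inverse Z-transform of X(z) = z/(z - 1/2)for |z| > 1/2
Standard pair: z/(z-a) <-> a^n * u[n] for causal signals
With a=1/2: x[n]=(1/2)^n * u[n]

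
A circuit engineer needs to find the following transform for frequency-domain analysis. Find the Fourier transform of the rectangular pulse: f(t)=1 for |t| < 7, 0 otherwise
F(omega)=integral from -7 to 7 of e^(-j * omega * t) dt
=2 * sin(7 * omega)/omega=14 * sinc(7 * omega/pi)

Answer: 2 * sin(7 * omega)/omega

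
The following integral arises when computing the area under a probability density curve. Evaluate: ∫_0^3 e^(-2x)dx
Antiderivative: (1/(-2))e^(-2x)
Evaluate: (1/(-2))(e^-6 - 1)

Answer: (e^-6 - 1)/(-2)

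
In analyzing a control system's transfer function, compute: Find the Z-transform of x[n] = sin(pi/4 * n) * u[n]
Z{sin(w0 * n) * u[n]} = z * sin(w0)/(z^2-2z * cos(w0)+1)
With w0 = pi/4: X(z) = z * sin(pi/4)/(z^2-2z * cos(pi/4)+1)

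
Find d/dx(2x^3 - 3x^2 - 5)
Power rule: d/dx(ax^n) = n·a·x^(n-1)
Term by term: 6·x^2-6·x

Answer: 6x^2-6x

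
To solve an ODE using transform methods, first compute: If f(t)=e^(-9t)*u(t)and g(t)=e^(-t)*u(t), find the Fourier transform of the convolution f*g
By the convolution theorem: F{f * g}=F(omega) * G(omega)
F(omega)=1/(9+j * omega), G(omega)=1/(1+j * omega)
F{f * g}=1/((9+j * omega)(1+j * omega))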